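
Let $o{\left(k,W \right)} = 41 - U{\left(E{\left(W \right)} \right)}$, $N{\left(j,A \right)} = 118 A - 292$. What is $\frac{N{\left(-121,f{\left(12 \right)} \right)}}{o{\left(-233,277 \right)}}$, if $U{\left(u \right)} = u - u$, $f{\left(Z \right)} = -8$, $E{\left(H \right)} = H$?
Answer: $- \frac{1236}{41} \approx -30.146$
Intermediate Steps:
$N{\left(j,A \right)} = -292 + 118 A$
$U{\left(u \right)} = 0$
$o{\left(k,W \right)} = 41$ ($o{\left(k,W \right)} = 41 - 0 = 41 + 0 = 41$)
$\frac{N{\left(-121,f{\left(12 \right)} \right)}}{o{\left(-233,277 \right)}} = \frac{-292 + 118 \left(-8\right)}{41} = \left(-292 - 944\right) \frac{1}{41} = \left(-1236\right) \frac{1}{41} = - \frac{1236}{41}$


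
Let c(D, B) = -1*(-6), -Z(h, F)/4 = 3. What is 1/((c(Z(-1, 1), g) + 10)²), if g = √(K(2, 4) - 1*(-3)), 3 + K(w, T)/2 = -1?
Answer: 1/256 ≈ 0.0039063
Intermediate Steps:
Z(h, F) = -12 (Z(h, F) = -4*3 = -12)
K(w, T) = -8 (K(w, T) = -6 + 2*(-1) = -6 - 2 = -8)
g = I*√5 (g = √(-8 - 1*(-3)) = √(-8 + 3) = √(-5) = I*√5 ≈ 2.2361*I)
c(D, B) = 6
1/((c(Z(-1, 1), g) + 10)²) = 1/((6 + 10)²) = 1/(16²) = 1/256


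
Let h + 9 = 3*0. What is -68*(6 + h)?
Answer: 204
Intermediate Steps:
h = -9 (h = -9 + 3*0 = -9 + 0 = -9)
-68*(6 + h) = -68*(6 - 9) = -68*(-3) = 204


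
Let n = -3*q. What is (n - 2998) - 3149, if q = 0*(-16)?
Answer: -6147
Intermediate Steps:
q = 0
n = 0 (n = -3*0 = 0)
(n - 2998) - 3149 = (0 - 2998) - 3149 = -2998 - 3149 = -6147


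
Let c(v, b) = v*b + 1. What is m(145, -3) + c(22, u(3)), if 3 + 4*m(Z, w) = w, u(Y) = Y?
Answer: 131/2 ≈ 65.500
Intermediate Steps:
c(v, b) = 1 + b*v (c(v, b) = b*v + 1 = 1 + b*v)
m(Z, w) = -3/4 + w/4
m(145, -3) + c(22, u(3)) = (-3/4 + (1/4)*(-3)) + (1 + 3*22) = (-3/4 - 3/4) + (1 + 66) = -3/2 + 67 = 131/2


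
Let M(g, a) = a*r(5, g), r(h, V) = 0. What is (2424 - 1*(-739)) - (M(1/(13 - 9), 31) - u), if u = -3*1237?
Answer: -548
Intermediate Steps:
u = -3711
M(g, a) = 0 (M(g, a) = a*0 = 0)
(2424 - 1*(-739)) - (M(1/(13 - 9), 31) - u) = (2424 - 1*(-739)) - (0 - 1*(-3711)) = (2424 + 739) - (0 + 3711) = 3163 - 1*3711 = 3163 - 3711 = -548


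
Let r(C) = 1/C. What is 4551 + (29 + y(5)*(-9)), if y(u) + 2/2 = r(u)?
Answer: 22936/5 ≈ 4587.2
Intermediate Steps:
y(u) = -1 + 1/u
4551 + (29 + y(5)*(-9)) = 4551 + (29 + ((1 - 1*5)/5)*(-9)) = 4551 + (29 + ((1 - 5)/5)*(-9)) = 4551 + (29 + ((⅕)*(-4))*(-9)) = 4551 + (29 - ⅘*(-9)) = 4551 + (29 + 36/5) = 4551 + 181/5 = 22936/5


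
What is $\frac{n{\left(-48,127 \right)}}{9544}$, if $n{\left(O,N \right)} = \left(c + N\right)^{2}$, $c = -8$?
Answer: $\frac{14161}{9544} \approx 1.4838$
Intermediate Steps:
$n{\left(O,N \right)} = \left(-8 + N\right)^{2}$
$\frac{n{\left(-48,127 \right)}}{9544} = \frac{\left(-8 + 127\right)^{2}}{9544} = 119^{2} \cdot \frac{1}{9544} = 14161 \cdot \frac{1}{9544} = \frac{14161}{9544}$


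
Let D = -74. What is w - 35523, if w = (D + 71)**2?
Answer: -35514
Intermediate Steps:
w = 9 (w = (-74 + 71)**2 = (-3)**2 = 9)
w - 35523 = 9 - 35523 = -35514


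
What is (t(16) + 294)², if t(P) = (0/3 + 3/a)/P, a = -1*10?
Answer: 2212479369/25600 ≈ 86425.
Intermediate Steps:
a = -10
t(P) = -3/(10*P) (t(P) = (0/3 + 3/(-10))/P = (0*(⅓) + 3*(-⅒))/P = (0 - 3/10)/P = -3/(10*P))
(t(16) + 294)² = (-3/10/16 + 294)² = (-3/10*1/16 + 294)² = (-3/160 + 294)² = (47037/160)² = 2212479369/25600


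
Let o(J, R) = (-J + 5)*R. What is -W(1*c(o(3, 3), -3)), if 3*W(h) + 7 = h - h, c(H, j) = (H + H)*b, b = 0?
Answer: 7/3 ≈ 2.3333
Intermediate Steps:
o(J, R) = R*(5 - J) (o(J, R) = (5 - J)*R = R*(5 - J))
c(H, j) = 0 (c(H, j) = (H + H)*0 = (2*H)*0 = 0)
W(h) = -7/3 (W(h) = -7/3 + (h - h)/3 = -7/3 + (1/3)*0 = -7/3 + 0 = -7/3)
-W(1*c(o(3, 3), -3)) = -1*(-7/3) = 7/3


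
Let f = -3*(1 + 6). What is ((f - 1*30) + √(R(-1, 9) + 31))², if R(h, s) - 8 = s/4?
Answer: (102 - √165)²/4 ≈ 1987.1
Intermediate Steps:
R(h, s) = 8 + s/4
f = -21 (f = -3*7 = -21)
((f - 1*30) + √(R(-1, 9) + 31))² = ((-21 - 1*30) + √((8 + (¼)*9) + 31))² = ((-21 - 30) + √((8 + 9/4) + 31))² = (-51 + √(41/4 + 31))² = (-51 + √(165/4))² = (-51 + √165/2)²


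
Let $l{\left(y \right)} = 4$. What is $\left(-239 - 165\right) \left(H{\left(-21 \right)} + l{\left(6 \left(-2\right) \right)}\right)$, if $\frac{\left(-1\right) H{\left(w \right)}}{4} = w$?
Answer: $-35552$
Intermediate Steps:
$H{\left(w \right)} = - 4 w$
$\left(-239 - 165\right) \left(H{\left(-21 \right)} + l{\left(6 \left(-2\right) \right)}\right) = \left(-239 - 165\right) \left(\left(-4\right) \left(-21\right) + 4\right) = \left(-239 - 165\right) \left(84 + 4\right) = \left(-404\right) 88 = -35552$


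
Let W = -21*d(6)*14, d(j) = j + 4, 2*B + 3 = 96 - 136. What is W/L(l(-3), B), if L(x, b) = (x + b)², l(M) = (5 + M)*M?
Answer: -2352/605 ≈ -3.8876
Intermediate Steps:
B = -43/2 (B = -3/2 + (96 - 136)/2 = -3/2 + (½)*(-40) = -3/2 - 20 = -43/2 ≈ -21.500)
d(j) = 4 + j
l(M) = M*(5 + M)
W = -2940 (W = -21*(4 + 6)*14 = -21*10*14 = -210*14 = -2940)
L(x, b) = (b + x)²
W/L(l(-3), B) = -2940/(-43/2 - 3*(5 - 3))² = -2940/(-43/2 - 3*2)² = -2940/(-43/2 - 6)² = -2940/((-55/2)²) = -2940/3025/4 = -2940*4/3025 = -2352/605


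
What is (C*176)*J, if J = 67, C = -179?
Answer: -2110768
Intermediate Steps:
(C*176)*J = -179*176*67 = -31504*67 = -2110768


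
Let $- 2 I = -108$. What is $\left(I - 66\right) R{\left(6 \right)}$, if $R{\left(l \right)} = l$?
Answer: $-72$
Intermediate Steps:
$I = 54$ ($I = \left(- \frac{1}{2}\right) \left(-108\right) = 54$)
$\left(I - 66\right) R{\left(6 \right)} = \left(54 - 66\right) 6 = \left(-12\right) 6 = -72$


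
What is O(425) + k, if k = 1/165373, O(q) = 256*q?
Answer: 17992582401/165373 ≈ 1.0880e+5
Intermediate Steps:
k = 1/165373 ≈ 6.0469e-6
O(425) + k = 256*425 + 1/165373 = 108800 + 1/165373 = 17992582401/165373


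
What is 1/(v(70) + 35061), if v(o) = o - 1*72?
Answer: 1/35059 ≈ 2.8523e-5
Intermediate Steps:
v(o) = -72 + o (v(o) = o - 72 = -72 + o)
1/(v(70) + 35061) = 1/((-72 + 70) + 35061) = 1/(-2 + 35061) = 1/35059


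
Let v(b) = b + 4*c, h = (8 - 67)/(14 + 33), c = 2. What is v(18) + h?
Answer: 1163/47 ≈ 24.745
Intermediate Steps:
h = -59/47 ≈ -1.2553
v(b) = 8 + b (v(b) = b + 4*2 = b + 8 = 8 + b)
v(18) + h = (8 + 18) - 59/47 = 26 - 59/47 = 1163/47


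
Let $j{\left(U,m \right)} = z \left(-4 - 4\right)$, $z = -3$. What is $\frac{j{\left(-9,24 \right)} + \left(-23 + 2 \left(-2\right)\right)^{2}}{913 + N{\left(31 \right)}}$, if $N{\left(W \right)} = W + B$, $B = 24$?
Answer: $\frac{753}{968} \approx 0.77789$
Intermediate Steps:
$j{\left(U,m \right)} = 24$ ($j{\left(U,m \right)} = - 3 \left(-4 - 4\right) = \left(-3\right) \left(-8\right) = 24$)
$N{\left(W \right)} = 24 + W$ ($N{\left(W \right)} = W + 24 = 24 + W$)
$\frac{j{\left(-9,24 \right)} + \left(-23 + 2 \left(-2\right)\right)^{2}}{913 + N{\left(31 \right)}} = \frac{24 + \left(-23 + 2 \left(-2\right)\right)^{2}}{913 + \left(24 + 31\right)} = \frac{24 + \left(-23 - 4\right)^{2}}{913 + 55} = \frac{24 + \left(-27\right)^{2}}{968} = \left(24 + 729\right) \frac{1}{968} = 753 \cdot \frac{1}{968} = \frac{753}{968}$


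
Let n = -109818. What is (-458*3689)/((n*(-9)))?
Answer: -844781/494181 ≈ -1.7095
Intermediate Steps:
(-458*3689)/((n*(-9))) = (-458*3689)/((-109818*(-9))) = -1689562/988362 = -1689562*1/988362 = -844781/494181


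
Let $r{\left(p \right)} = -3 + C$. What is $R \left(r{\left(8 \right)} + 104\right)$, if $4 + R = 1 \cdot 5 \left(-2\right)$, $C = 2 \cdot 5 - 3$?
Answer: $-1512$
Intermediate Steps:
$C = 7$ ($C = 10 - 3 = 7$)
$R = -14$ ($R = -4 + 1 \cdot 5 \left(-2\right) = -4 + 5 \left(-2\right) = -4 - 10 = -14$)
$r{\left(p \right)} = 4$ ($r{\left(p \right)} = -3 + 7 = 4$)
$R \left(r{\left(8 \right)} + 104\right) = - 14 \left(4 + 104\right) = \left(-14\right) 108 = -1512$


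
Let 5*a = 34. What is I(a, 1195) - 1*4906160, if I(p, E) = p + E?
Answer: -24524791/5 ≈ -4.9050e+6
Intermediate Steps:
a = 34/5 (a = (⅕)*34 = 34/5 ≈ 6.8000)
I(p, E) = E + p
I(a, 1195) - 1*4906160 = (1195 + 34/5) - 1*4906160 = 6009/5 - 4906160 = -24524791/5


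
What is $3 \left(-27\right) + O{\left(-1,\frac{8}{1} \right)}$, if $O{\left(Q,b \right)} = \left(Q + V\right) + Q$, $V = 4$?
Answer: $-79$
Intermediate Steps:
$O{\left(Q,b \right)} = 4 + 2 Q$ ($O{\left(Q,b \right)} = \left(Q + 4\right) + Q = \left(4 + Q\right) + Q = 4 + 2 Q$)
$3 \left(-27\right) + O{\left(-1,\frac{8}{1} \right)} = 3 \left(-27\right) + \left(4 + 2 \left(-1\right)\right) = -81 + \left(4 - 2\right) = -81 + 2 = -79$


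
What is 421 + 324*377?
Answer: 122569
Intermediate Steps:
421 + 324*377 = 421 + 122148 = 122569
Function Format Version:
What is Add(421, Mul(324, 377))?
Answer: 122569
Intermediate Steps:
Add(421, Mul(324, 377)) = Add(421, 122148) = 122569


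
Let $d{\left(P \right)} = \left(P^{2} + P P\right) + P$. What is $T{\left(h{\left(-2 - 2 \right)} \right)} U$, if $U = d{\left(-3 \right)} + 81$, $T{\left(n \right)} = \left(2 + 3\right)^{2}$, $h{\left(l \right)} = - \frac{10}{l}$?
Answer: $2400$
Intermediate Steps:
$T{\left(n \right)} = 25$ ($T{\left(n \right)} = 5^{2} = 25$)
$d{\left(P \right)} = P + 2 P^{2}$ ($d{\left(P \right)} = \left(P^{2} + P^{2}\right) + P = 2 P^{2} + P = P + 2 P^{2}$)
$U = 96$ ($U = - 3 \left(1 + 2 \left(-3\right)\right) + 81 = - 3 \left(1 - 6\right) + 81 = \left(-3\right) \left(-5\right) + 81 = 15 + 81 = 96$)
$T{\left(h{\left(-2 - 2 \right)} \right)} U = 25 \cdot 96 = 2400$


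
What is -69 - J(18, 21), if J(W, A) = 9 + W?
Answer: -96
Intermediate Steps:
-69 - J(18, 21) = -69 - (9 + 18) = -69 - 1*27 = -69 - 27 = -96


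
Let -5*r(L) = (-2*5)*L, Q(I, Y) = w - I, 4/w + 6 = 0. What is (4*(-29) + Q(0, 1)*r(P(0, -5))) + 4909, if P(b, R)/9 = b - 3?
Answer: 4829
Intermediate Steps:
w = -2/3 (w = 4/(-6 + 0) = 4/(-6) = 4*(-1/6) = -2/3 ≈ -0.66667)
Q(I, Y) = -2/3 - I
P(b, R) = -27 + 9*b (P(b, R) = 9*(b - 3) = 9*(-3 + b) = -27 + 9*b)
r(L) = 2*L (r(L) = -(-2*5)*L/5 = -(-2)*L = 2*L)
(4*(-29) + Q(0, 1)*r(P(0, -5))) + 4909 = (4*(-29) + (-2/3 - 1*0)*(2*(-27 + 9*0))) + 4909 = (-116 + (-2/3 + 0)*(2*(-27 + 0))) + 4909 = (-116 - 4*(-27)/3) + 4909 = (-116 - 2/3*(-54)) + 4909 = (-116 + 36) + 4909 = -80 + 4909 = 4829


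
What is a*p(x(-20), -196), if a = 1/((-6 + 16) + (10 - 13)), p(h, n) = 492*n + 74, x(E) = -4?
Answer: -96358/7 ≈ -13765.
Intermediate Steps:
p(h, n) = 74 + 492*n
a = 1/7 (a = 1/(10 - 3) = 1/7 ≈ 0.14286)
a*p(x(-20), -196) = (74 + 492*(-196))/7 = (74 - 96432)/7 = (1/7)*(-96358) = -96358/7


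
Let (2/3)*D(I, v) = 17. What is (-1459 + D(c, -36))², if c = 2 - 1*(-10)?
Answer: 8219689/4 ≈ 2.0549e+6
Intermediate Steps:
c = 12 (c = 2 + 10 = 12)
D(I, v) = 51/2 (D(I, v) = (3/2)*17 = 51/2)
(-1459 + D(c, -36))² = (-1459 + 51/2)² = (-2867/2)² = 8219689/4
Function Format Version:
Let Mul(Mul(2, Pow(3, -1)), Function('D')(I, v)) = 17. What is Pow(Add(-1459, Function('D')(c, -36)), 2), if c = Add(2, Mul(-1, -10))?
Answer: Rational(8219689, 4) ≈ 2.0549e+6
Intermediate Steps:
c = 12 (c = Add(2, 10) = 12)
Function('D')(I, v) = Rational(51, 2) (Function('D')(I, v) = Mul(Rational(3, 2), 17) = Rational(51, 2))
Pow(Add(-1459, Function('D')(c, -36)), 2) = Pow(Add(-1459, Rational(51, 2)), 2) = Pow(Rational(-2867, 2), 2) = Rational(8219689, 4)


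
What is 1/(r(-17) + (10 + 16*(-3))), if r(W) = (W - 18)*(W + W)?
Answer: 1/1152 ≈ 0.00086806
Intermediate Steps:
r(W) = 2*W*(-18 + W) (r(W) = (-18 + W)*(2*W) = 2*W*(-18 + W))
1/(r(-17) + (10 + 16*(-3))) = 1/(2*(-17)*(-18 - 17) + (10 + 16*(-3))) = 1/(2*(-17)*(-35) + (10 - 48)) = 1/(1190 - 38) = 1/1152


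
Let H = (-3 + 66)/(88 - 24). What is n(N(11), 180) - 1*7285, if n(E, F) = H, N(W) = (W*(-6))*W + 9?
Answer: -466177/64 ≈ -7284.0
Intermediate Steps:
N(W) = 9 - 6*W**2 (N(W) = (-6*W)*W + 9 = -6*W**2 + 9 = 9 - 6*W**2)
H = 63/64 ≈ 0.98438
n(E, F) = 63/64
n(N(11), 180) - 1*7285 = 63/64 - 1*7285 = 63/64 - 7285 = -466177/64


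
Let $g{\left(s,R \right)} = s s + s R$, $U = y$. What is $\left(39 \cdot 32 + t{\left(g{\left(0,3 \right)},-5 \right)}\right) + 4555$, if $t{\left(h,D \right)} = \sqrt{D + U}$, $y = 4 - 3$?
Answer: $5803 + 2 i \approx 5803.0 + 2.0 i$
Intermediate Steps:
$y = 1$
$U = 1$
$g{\left(s,R \right)} = s^{2} + R s$
$t{\left(h,D \right)} = \sqrt{1 + D}$ ($t{\left(h,D \right)} = \sqrt{D + 1} = \sqrt{1 + D}$)
$\left(39 \cdot 32 + t{\left(g{\left(0,3 \right)},-5 \right)}\right) + 4555 = \left(39 \cdot 32 + \sqrt{1 - 5}\right) + 4555 = \left(1248 + \sqrt{-4}\right) + 4555 = \left(1248 + 2 i\right) + 4555 = 5803 + 2 i$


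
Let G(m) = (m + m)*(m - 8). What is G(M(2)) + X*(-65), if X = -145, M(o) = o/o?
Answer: 9411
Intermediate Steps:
M(o) = 1
G(m) = 2*m*(-8 + m) (G(m) = (2*m)*(-8 + m) = 2*m*(-8 + m))
G(M(2)) + X*(-65) = 2*1*(-8 + 1) - 145*(-65) = 2*1*(-7) + 9425 = -14 + 9425 = 9411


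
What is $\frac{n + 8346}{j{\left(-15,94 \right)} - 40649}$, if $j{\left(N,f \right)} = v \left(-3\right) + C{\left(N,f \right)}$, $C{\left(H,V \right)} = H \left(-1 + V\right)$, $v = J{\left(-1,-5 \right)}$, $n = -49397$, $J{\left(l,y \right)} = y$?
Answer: $\frac{41051}{42029} \approx 0.97673$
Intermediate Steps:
$v = -5$
$j{\left(N,f \right)} = 15 + N \left(-1 + f\right)$ ($j{\left(N,f \right)} = \left(-5\right) \left(-3\right) + N \left(-1 + f\right) = 15 + N \left(-1 + f\right)$)
$\frac{n + 8346}{j{\left(-15,94 \right)} - 40649} = \frac{-49397 + 8346}{\left(15 - 15 \left(-1 + 94\right)\right) - 40649} = - \frac{41051}{\left(15 - 1395\right) - 40649} = - \frac{41051}{-1380 - 40649} = - \frac{41051}{-42029} = \left(-41051\right) \left(- \frac{1}{42029}\right) = \frac{41051}{42029}$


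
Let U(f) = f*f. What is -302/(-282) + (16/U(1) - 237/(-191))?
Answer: 493154/26931 ≈ 18.312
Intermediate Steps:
U(f) = f²
-302/(-282) + (16/U(1) - 237/(-191)) = -302/(-282) + (16/(1²) - 237/(-191)) = -302*(-1/282) + (16/1 - 237*(-1/191)) = 151/141 + (16*1 + 237/191) = 151/141 + (16 + 237/191) = 151/141 + 3293/191 = 493154/26931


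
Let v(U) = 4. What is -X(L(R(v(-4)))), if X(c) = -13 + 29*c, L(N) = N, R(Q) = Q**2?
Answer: -451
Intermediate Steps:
-X(L(R(v(-4)))) = -(-13 + 29*4**2) = -(-13 + 29*16) = -(-13 + 464) = -1*451 = -451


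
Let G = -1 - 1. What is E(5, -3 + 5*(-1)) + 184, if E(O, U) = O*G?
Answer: 174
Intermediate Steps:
G = -2
E(O, U) = -2*O (E(O, U) = O*(-2) = -2*O)
E(5, -3 + 5*(-1)) + 184 = -2*5 + 184 = -10 + 184 = 174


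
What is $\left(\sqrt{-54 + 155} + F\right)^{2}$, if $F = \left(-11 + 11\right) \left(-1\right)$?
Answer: $101$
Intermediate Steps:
$F = 0$ ($F = 0 \left(-1\right) = 0$)
$\left(\sqrt{-54 + 155} + F\right)^{2} = \left(\sqrt{-54 + 155} + 0\right)^{2} = \left(\sqrt{101} + 0\right)^{2} = \left(\sqrt{101}\right)^{2} = 101$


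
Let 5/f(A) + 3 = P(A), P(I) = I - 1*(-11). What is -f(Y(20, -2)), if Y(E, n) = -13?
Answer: 1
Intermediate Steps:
P(I) = 11 + I (P(I) = I + 11 = 11 + I)
f(A) = 5/(8 + A) (f(A) = 5/(-3 + (11 + A)) = 5/(8 + A))
-f(Y(20, -2)) = -5/(8 - 13) = -5/(-5) = -5*(-1)/5 = -1*(-1) = 1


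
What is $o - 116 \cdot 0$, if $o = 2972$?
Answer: $2972$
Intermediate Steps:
$o - 116 \cdot 0 = 2972 - 116 \cdot 0 = 2972 - 0 = 2972 + 0 = 2972$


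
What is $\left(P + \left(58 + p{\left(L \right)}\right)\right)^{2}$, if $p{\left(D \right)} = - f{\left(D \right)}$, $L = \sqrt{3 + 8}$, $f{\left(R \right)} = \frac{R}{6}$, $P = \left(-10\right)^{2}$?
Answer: $\frac{\left(948 - \sqrt{11}\right)^{2}}{36} \approx 24790.0$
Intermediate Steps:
$P = 100$
$f{\left(R \right)} = \frac{R}{6}$ ($f{\left(R \right)} = R \frac{1}{6} = \frac{R}{6}$)
$L = \sqrt{11} \approx 3.3166$
$p{\left(D \right)} = - \frac{D}{6}$
$\left(P + \left(58 + p{\left(L \right)}\right)\right)^{2} = \left(100 + \left(58 - \frac{\sqrt{11}}{6}\right)\right)^{2} = \left(158 - \frac{\sqrt{11}}{6}\right)^{2}$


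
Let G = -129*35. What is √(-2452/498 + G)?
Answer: 197*I*√7221/249 ≈ 67.23*I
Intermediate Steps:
G = -4515
√(-2452/498 + G) = √(-2452/498 - 4515) = √(-2452*1/498 - 4515) = √(-1226/249 - 4515) = √(-1125461/249) = 197*I*√7221/249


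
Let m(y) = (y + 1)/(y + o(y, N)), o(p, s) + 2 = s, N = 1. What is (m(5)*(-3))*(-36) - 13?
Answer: 149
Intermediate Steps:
o(p, s) = -2 + s
m(y) = (1 + y)/(-1 + y) (m(y) = (y + 1)/(y + (-2 + 1)) = (1 + y)/(y - 1) = (1 + y)/(-1 + y))
(m(5)*(-3))*(-36) - 13 = (((1 + 5)/(-1 + 5))*(-3))*(-36) - 13 = ((6/4)*(-3))*(-36) - 13 = (((1/4)*6)*(-3))*(-36) - 13 = ((3/2)*(-3))*(-36) - 13 = -9/2*(-36) - 13 = 162 - 13 = 149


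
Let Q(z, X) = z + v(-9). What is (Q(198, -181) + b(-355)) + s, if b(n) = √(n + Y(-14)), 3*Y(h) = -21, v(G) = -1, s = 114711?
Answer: 114908 + I*√362 ≈ 1.1491e+5 + 19.026*I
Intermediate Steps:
Y(h) = -7 (Y(h) = (⅓)*(-21) = -7)
Q(z, X) = -1 + z (Q(z, X) = z - 1 = -1 + z)
b(n) = √(-7 + n) (b(n) = √(n - 7) = √(-7 + n))
(Q(198, -181) + b(-355)) + s = ((-1 + 198) + √(-7 - 355)) + 114711 = (197 + √(-362)) + 114711 = (197 + I*√362) + 114711 = 114908 + I*√362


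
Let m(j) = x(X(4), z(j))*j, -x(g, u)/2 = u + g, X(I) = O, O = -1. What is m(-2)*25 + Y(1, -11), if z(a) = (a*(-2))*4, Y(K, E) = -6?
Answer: 1494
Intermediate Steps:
z(a) = -8*a (z(a) = -2*a*4 = -8*a)
X(I) = -1
x(g, u) = -2*g - 2*u (x(g, u) = -2*(u + g) = -2*(g + u) = -2*g - 2*u)
m(j) = j*(2 + 16*j) (m(j) = (-2*(-1) - (-16)*j)*j = (2 + 16*j)*j = j*(2 + 16*j))
m(-2)*25 + Y(1, -11) = (2*(-2)*(1 + 8*(-2)))*25 - 6 = (2*(-2)*(1 - 16))*25 - 6 = (2*(-2)*(-15))*25 - 6 = 60*25 - 6 = 1500 - 6 = 1494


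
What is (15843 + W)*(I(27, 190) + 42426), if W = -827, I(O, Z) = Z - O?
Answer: 639516424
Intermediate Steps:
(15843 + W)*(I(27, 190) + 42426) = (15843 - 827)*((190 - 1*27) + 42426) = 15016*((190 - 27) + 42426) = 15016*(163 + 42426) = 15016*42589 = 639516424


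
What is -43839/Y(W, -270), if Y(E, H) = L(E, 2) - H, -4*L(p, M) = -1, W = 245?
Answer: -175356/1081 ≈ -162.22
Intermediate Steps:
L(p, M) = ¼ (L(p, M) = -¼*(-1) = ¼)
Y(E, H) = ¼ - H
-43839/Y(W, -270) = -43839/(¼ - 1*(-270)) = -43839/(¼ + 270) = -43839/1081/4 = -43839*4/1081 = -175356/1081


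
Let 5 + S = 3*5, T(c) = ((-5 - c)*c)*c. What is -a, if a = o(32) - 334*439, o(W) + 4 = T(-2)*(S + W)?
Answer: 147134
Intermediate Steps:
T(c) = c²*(-5 - c) (T(c) = (c*(-5 - c))*c = c²*(-5 - c))
S = 10 (S = -5 + 3*5 = -5 + 15 = 10)
o(W) = -124 - 12*W (o(W) = -4 + ((-2)²*(-5 - 1*(-2)))*(10 + W) = -4 + (4*(-5 + 2))*(10 + W) = -4 + (4*(-3))*(10 + W) = -4 - 12*(10 + W) = -4 + (-120 - 12*W) = -124 - 12*W)
a = -147134 (a = (-124 - 12*32) - 334*439 = (-124 - 384) - 146626 = -508 - 146626 = -147134)
-a = -1*(-147134) = 147134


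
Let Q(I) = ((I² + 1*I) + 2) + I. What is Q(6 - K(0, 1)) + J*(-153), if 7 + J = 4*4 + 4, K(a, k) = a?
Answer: -1939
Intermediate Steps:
Q(I) = 2 + I² + 2*I (Q(I) = ((I² + I) + 2) + I = ((I + I²) + 2) + I = (2 + I + I²) + I = 2 + I² + 2*I)
J = 13 (J = -7 + (4*4 + 4) = -7 + (16 + 4) = -7 + 20 = 13)
Q(6 - K(0, 1)) + J*(-153) = (2 + (6 - 1*0)² + 2*(6 - 1*0)) + 13*(-153) = (2 + (6 + 0)² + 2*(6 + 0)) - 1989 = (2 + 6² + 2*6) - 1989 = (2 + 36 + 12) - 1989 = 50 - 1989 = -1939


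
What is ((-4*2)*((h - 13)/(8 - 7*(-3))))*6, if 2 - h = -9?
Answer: 96/29 ≈ 3.3103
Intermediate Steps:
h = 11 (h = 2 - 1*(-9) = 2 + 9 = 11)
((-4*2)*((h - 13)/(8 - 7*(-3))))*6 = ((-4*2)*((11 - 13)/(8 - 7*(-3))))*6 = -(-16)/(8 + 21)*6 = -(-16)/29*6 = -8*(-2/29)*6 = (16/29)*6 = 96/29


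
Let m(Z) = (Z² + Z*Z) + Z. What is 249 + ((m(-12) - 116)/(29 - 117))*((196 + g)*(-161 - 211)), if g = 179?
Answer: 2792739/11 ≈ 2.5389e+5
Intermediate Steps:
m(Z) = Z + 2*Z² (m(Z) = (Z² + Z²) + Z = 2*Z² + Z = Z + 2*Z²)
249 + ((m(-12) - 116)/(29 - 117))*((196 + g)*(-161 - 211)) = 249 + ((-12*(1 + 2*(-12)) - 116)/(29 - 117))*((196 + 179)*(-161 - 211)) = 249 + ((-12*(1 - 24) - 116)/(-88))*(375*(-372)) = 249 + ((-12*(-23) - 116)*(-1/88))*(-139500) = 249 + ((276 - 116)*(-1/88))*(-139500) = 249 + (160*(-1/88))*(-139500) = 249 - 20/11*(-139500) = 249 + 2790000/11 = 2792739/11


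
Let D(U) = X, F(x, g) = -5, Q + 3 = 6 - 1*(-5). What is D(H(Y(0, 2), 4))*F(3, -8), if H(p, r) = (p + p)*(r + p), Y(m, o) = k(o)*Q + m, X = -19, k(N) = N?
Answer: 95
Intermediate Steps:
Q = 8 (Q = -3 + (6 - 1*(-5)) = -3 + (6 + 5) = -3 + 11 = 8)
Y(m, o) = m + 8*o (Y(m, o) = o*8 + m = 8*o + m = m + 8*o)
H(p, r) = 2*p*(p + r) (H(p, r) = (2*p)*(p + r) = 2*p*(p + r))
D(U) = -19
D(H(Y(0, 2), 4))*F(3, -8) = -19*(-5) = 95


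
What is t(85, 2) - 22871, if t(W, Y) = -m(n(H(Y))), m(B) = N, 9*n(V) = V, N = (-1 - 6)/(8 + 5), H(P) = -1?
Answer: -297316/13 ≈ -22870.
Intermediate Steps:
N = -7/13 ≈ -0.53846
n(V) = V/9
m(B) = -7/13
t(W, Y) = 7/13 (t(W, Y) = -1*(-7/13) = 7/13)
t(85, 2) - 22871 = 7/13 - 22871 = -297316/13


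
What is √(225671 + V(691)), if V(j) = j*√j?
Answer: √(225671 + 691*√691) ≈ 493.80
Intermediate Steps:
V(j) = j^(3/2)
√(225671 + V(691)) = √(225671 + 691^(3/2)) = √(225671 + 691*√691)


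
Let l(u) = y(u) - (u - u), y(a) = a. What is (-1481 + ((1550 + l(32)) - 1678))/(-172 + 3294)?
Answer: -1577/3122 ≈ -0.50513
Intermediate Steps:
l(u) = u (l(u) = u - (u - u) = u - 1*0 = u + 0 = u)
(-1481 + ((1550 + l(32)) - 1678))/(-172 + 3294) = (-1481 + ((1550 + 32) - 1678))/(-172 + 3294) = (-1481 + (1582 - 1678))/3122 = (-1481 - 96)*(1/3122) = -1577*1/3122 = -1577/3122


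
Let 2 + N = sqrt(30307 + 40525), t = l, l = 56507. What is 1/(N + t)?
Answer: 56505/3192744193 - 4*sqrt(4427)/3192744193 ≈ 1.7615e-5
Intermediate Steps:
t = 56507
N = -2 + 4*sqrt(4427) (N = -2 + sqrt(30307 + 40525) = -2 + sqrt(70832) = -2 + 4*sqrt(4427) ≈ 264.14)
1/(N + t) = 1/((-2 + 4*sqrt(4427)) + 56507) = 1/(56505 + 4*sqrt(4427))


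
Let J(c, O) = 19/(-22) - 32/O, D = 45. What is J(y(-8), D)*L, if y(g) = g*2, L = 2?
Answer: -1559/495 ≈ -3.1495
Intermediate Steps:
y(g) = 2*g
J(c, O) = -19/22 - 32/O (J(c, O) = 19*(-1/22) - 32/O = -19/22 - 32/O)
J(y(-8), D)*L = (-19/22 - 32/45)*2 = -1559/990*2 = -1559/495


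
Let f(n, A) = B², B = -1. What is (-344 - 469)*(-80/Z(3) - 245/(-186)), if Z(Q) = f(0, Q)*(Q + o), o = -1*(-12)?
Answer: 202437/62 ≈ 3265.1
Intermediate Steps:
o = 12
f(n, A) = 1 (f(n, A) = (-1)² = 1)
Z(Q) = 12 + Q (Z(Q) = 1*(Q + 12) = 1*(12 + Q) = 12 + Q)
(-344 - 469)*(-80/Z(3) - 245/(-186)) = (-344 - 469)*(-80/(12 + 3) - 245/(-186)) = -813*(-80/15 - 245*(-1/186)) = -813*(-80*1/15 + 245/186) = -813*(-16/3 + 245/186) = -813*(-249/62) = 202437/62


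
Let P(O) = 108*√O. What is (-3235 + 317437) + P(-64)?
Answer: 314202 + 864*I ≈ 3.142e+5 + 864.0*I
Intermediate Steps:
(-3235 + 317437) + P(-64) = (-3235 + 317437) + 108*√(-64) = 314202 + 108*(8*I) = 314202 + 864*I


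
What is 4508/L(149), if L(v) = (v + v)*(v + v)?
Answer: 1127/22201 ≈ 0.050763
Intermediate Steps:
L(v) = 4*v² (L(v) = (2*v)*(2*v) = 4*v²)
4508/L(149) = 4508/((4*149²)) = 4508/((4*22201)) = 4508/88804 = 4508*(1/88804) = 1127/22201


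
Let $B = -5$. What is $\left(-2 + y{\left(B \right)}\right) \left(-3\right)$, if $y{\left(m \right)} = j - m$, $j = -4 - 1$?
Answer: $6$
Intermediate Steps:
$j = -5$
$y{\left(m \right)} = -5 - m$
$\left(-2 + y{\left(B \right)}\right) \left(-3\right) = \left(-2 - 0\right) \left(-3\right) = \left(-2 + \left(-5 + 5\right)\right) \left(-3\right) = \left(-2 + 0\right) \left(-3\right) = \left(-2\right) \left(-3\right) = 6$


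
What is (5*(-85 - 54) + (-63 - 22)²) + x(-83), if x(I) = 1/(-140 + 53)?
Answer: 568109/87 ≈ 6530.0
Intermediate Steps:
x(I) = -1/87 (x(I) = 1/(-87) = -1/87)
(5*(-85 - 54) + (-63 - 22)²) + x(-83) = (5*(-85 - 54) + (-63 - 22)²) - 1/87 = (5*(-139) + (-85)²) - 1/87 = (-695 + 7225) - 1/87 = 6530 - 1/87 = 568109/87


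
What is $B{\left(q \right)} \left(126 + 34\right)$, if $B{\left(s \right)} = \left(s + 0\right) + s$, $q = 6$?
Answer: $1920$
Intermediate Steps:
$B{\left(s \right)} = 2 s$ ($B{\left(s \right)} = s + s = 2 s$)
$B{\left(q \right)} \left(126 + 34\right) = 2 \cdot 6 \left(126 + 34\right) = 12 \cdot 160 = 1920$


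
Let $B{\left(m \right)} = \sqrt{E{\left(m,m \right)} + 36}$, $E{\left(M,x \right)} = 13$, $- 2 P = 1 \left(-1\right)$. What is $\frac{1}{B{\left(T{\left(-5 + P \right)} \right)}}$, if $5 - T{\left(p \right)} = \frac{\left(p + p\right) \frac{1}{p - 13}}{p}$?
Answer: $\frac{1}{7} \approx 0.14286$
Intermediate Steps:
$P = \frac{1}{2}$ ($P = - \frac{1 \left(-1\right)}{2} = \left(- \frac{1}{2}\right) \left(-1\right) = \frac{1}{2} \approx 0.5$)
$T{\left(p \right)} = 5 - \frac{2}{-13 + p}$ ($T{\left(p \right)} = 5 - \frac{\left(p + p\right) \frac{1}{p - 13}}{p} = 5 - \frac{2 p \frac{1}{-13 + p}}{p} = 5 - \frac{2}{-13 + p}$)
$B{\left(m \right)} = 7$ ($B{\left(m \right)} = \sqrt{13 + 36} = \sqrt{49} = 7$)
$\frac{1}{B{\left(T{\left(-5 + P \right)} \right)}} = \frac{1}{7}$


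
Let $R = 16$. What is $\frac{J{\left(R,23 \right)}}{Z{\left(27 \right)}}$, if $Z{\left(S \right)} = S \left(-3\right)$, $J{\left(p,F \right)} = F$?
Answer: $- \frac{23}{81} \approx -0.28395$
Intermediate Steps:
$Z{\left(S \right)} = - 3 S$
$\frac{J{\left(R,23 \right)}}{Z{\left(27 \right)}} = \frac{23}{\left(-3\right) 27} = \frac{23}{-81} = 23 \left(- \frac{1}{81}\right) = - \frac{23}{81}$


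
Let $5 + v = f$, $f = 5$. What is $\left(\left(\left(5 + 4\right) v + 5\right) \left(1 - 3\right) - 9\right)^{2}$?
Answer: $361$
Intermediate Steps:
$v = 0$ ($v = -5 + 5 = 0$)
$\left(\left(\left(5 + 4\right) v + 5\right) \left(1 - 3\right) - 9\right)^{2} = \left(\left(\left(5 + 4\right) 0 + 5\right) \left(1 - 3\right) - 9\right)^{2} = \left(\left(9 \cdot 0 + 5\right) \left(-2\right) - 9\right)^{2} = \left(\left(0 + 5\right) \left(-2\right) - 9\right)^{2} = \left(5 \left(-2\right) - 9\right)^{2} = \left(-10 - 9\right)^{2} = \left(-19\right)^{2} = 361$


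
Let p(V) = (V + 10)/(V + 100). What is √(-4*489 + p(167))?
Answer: 5*I*√619529/89 ≈ 44.219*I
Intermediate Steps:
p(V) = (10 + V)/(100 + V)
√(-4*489 + p(167)) = √(-4*489 + (10 + 167)/(100 + 167)) = √(-1956 + 177/267) = √(-1956 + (1/267)*177) = √(-1956 + 59/89) = √(-174025/89) = 5*I*√619529/89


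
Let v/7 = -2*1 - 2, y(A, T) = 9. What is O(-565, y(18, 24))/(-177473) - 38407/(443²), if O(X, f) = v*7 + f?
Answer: -6779506948/34828898777 ≈ -0.19465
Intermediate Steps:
v = -28 (v = 7*(-2*1 - 2) = 7*(-2 - 2) = 7*(-4) = -28)
O(X, f) = -196 + f (O(X, f) = -28*7 + f = -196 + f)
O(-565, y(18, 24))/(-177473) - 38407/(443²) = (-196 + 9)/(-177473) - 38407/(443²) = -187*(-1/177473) - 38407/196249 = 187/177473 - 38407*1/196249 = 187/177473 - 38407/196249 = -6779506948/34828898777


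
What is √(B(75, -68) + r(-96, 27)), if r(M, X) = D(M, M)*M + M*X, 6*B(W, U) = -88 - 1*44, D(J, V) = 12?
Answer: I*√3766 ≈ 61.368*I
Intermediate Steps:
B(W, U) = -22 (B(W, U) = (-88 - 1*44)/6 = (-88 - 44)/6 = (⅙)*(-132) = -22)
r(M, X) = 12*M + M*X
√(B(75, -68) + r(-96, 27)) = √(-22 - 96*(12 + 27)) = √(-22 - 96*39) = √(-22 - 3744) = √(-3766) = I*√3766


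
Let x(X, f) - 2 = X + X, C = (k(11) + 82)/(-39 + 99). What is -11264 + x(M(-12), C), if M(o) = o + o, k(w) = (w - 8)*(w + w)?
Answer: -11310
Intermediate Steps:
k(w) = 2*w*(-8 + w) (k(w) = (-8 + w)*(2*w) = 2*w*(-8 + w))
C = 37/15 (C = (2*11*(-8 + 11) + 82)/(-39 + 99) = (2*11*3 + 82)/60 = (66 + 82)*(1/60) = 148*(1/60) = 37/15 ≈ 2.4667)
M(o) = 2*o
x(X, f) = 2 + 2*X (x(X, f) = 2 + (X + X) = 2 + 2*X)
-11264 + x(M(-12), C) = -11264 + (2 + 2*(2*(-12))) = -11264 + (2 + 2*(-24)) = -11264 + (2 - 48) = -11264 - 46 = -11310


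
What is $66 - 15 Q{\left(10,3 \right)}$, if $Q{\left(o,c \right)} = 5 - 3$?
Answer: $36$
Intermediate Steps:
$Q{\left(o,c \right)} = 2$
$66 - 15 Q{\left(10,3 \right)} = 66 - 30 = 36$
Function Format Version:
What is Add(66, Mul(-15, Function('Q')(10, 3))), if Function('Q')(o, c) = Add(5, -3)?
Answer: 36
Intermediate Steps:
Function('Q')(o, c) = 2
Add(66, Mul(-15, Function('Q')(10, 3))) = Add(66, Mul(-15, 2)) = Add(66, -30) = 36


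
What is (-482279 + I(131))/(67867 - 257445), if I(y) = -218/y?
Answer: 63178767/24834718 ≈ 2.5440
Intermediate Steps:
(-482279 + I(131))/(67867 - 257445) = (-482279 - 218/131)/(67867 - 257445) = (-482279 - 218*1/131)/(-189578) = (-482279 - 218/131)*(-1/189578) = -63178767/131*(-1/189578) = 63178767/24834718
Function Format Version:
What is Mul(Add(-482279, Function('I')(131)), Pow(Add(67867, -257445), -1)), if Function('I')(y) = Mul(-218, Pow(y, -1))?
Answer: Rational(63178767, 24834718) ≈ 2.5440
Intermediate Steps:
Mul(Add(-482279, Function('I')(131)), Pow(Add(67867, -257445), -1)) = Mul(Add(-482279, Mul(-218, Pow(131, -1))), Pow(Add(67867, -257445), -1)) = Mul(Add(-482279, Mul(-218, Rational(1, 131))), Pow(-189578, -1)) = Mul(Add(-482279, Rational(-218, 131)), Rational(-1, 189578)) = Mul(Rational(-63178767, 131), Rational(-1, 189578)) = Rational(63178767, 24834718)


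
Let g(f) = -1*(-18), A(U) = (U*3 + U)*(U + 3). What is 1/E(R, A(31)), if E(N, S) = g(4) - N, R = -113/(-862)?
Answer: 862/15403 ≈ 0.055963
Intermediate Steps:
R = 113/862 (R = -113*(-1/862) = 113/862 ≈ 0.13109)
A(U) = 4*U*(3 + U) (A(U) = (3*U + U)*(3 + U) = (4*U)*(3 + U) = 4*U*(3 + U))
g(f) = 18
E(N, S) = 18 - N
1/E(R, A(31)) = 1/(18 - 1*113/862) = 1/(18 - 113/862) = 1/(15403/862) = 862/15403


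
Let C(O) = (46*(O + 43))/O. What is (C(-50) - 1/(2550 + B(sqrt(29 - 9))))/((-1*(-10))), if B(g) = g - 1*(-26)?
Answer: 267073079/414734750 + sqrt(5)/33178780 ≈ 0.64396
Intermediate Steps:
B(g) = 26 + g (B(g) = g + 26 = 26 + g)
C(O) = (1978 + 46*O)/O (C(O) = (46*(43 + O))/O = (1978 + 46*O)/O)
(C(-50) - 1/(2550 + B(sqrt(29 - 9))))/((-1*(-10))) = ((46 + 1978/(-50)) - 1/(2550 + (26 + sqrt(29 - 9))))/((-1*(-10))) = ((46 + 1978*(-1/50)) - 1/(2550 + (26 + sqrt(20))))/10 = ((46 - 989/25) - 1/(2550 + (26 + 2*sqrt(5))))*(1/10) = (161/25 - 1/(2576 + 2*sqrt(5)))*(1/10) = 161/250 - 1/(10*(2576 + 2*sqrt(5)))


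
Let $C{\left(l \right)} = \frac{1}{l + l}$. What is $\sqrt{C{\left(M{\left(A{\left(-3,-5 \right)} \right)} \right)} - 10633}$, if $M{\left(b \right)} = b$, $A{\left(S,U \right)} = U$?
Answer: $\frac{i \sqrt{1063310}}{10} \approx 103.12 i$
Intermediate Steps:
$C{\left(l \right)} = \frac{1}{2 l}$
$\sqrt{C{\left(M{\left(A{\left(-3,-5 \right)} \right)} \right)} - 10633} = \sqrt{\frac{1}{2 \left(-5\right)} - 10633} = \sqrt{\frac{1}{2} \left(- \frac{1}{5}\right) - 10633} = \sqrt{- \frac{1}{10} + \left(-18917 + 8284\right)} = \sqrt{- \frac{1}{10} - 10633} = \sqrt{- \frac{106331}{10}} = \frac{i \sqrt{1063310}}{10}$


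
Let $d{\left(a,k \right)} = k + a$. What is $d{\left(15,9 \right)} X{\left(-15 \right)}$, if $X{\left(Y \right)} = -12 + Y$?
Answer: $-648$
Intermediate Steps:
$d{\left(a,k \right)} = a + k$
$d{\left(15,9 \right)} X{\left(-15 \right)} = \left(15 + 9\right) \left(-12 - 15\right) = 24 \left(-27\right) = -648$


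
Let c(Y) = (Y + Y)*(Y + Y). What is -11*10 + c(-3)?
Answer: -74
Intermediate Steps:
c(Y) = 4*Y**2 (c(Y) = (2*Y)*(2*Y) = 4*Y**2)
-11*10 + c(-3) = -11*10 + 4*(-3)**2 = -110 + 4*9 = -110 + 36 = -74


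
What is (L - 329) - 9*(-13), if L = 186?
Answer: -26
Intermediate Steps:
(L - 329) - 9*(-13) = (186 - 329) - 9*(-13) = -143 + 117 = -26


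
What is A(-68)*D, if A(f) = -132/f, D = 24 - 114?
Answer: -2970/17 ≈ -174.71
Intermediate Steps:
D = -90
A(-68)*D = -132/(-68)*(-90) = -132*(-1/68)*(-90) = (33/17)*(-90) = -2970/17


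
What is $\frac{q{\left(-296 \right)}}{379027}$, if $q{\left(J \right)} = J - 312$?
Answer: $- \frac{608}{379027} \approx -0.0016041$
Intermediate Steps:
$q{\left(J \right)} = -312 + J$
$\frac{q{\left(-296 \right)}}{379027} = \frac{-312 - 296}{379027} = \left(-608\right) \frac{1}{379027} = - \frac{608}{379027}$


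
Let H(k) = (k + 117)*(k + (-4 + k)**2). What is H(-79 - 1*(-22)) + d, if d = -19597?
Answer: 200243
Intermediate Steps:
H(k) = (117 + k)*(k + (-4 + k)**2)
H(-79 - 1*(-22)) + d = (1872 + (-79 - 1*(-22))**3 - 803*(-79 - 1*(-22)) + 110*(-79 - 1*(-22))**2) - 19597 = (1872 + (-79 + 22)**3 - 803*(-79 + 22) + 110*(-79 + 22)**2) - 19597 = (1872 + (-57)**3 - 803*(-57) + 110*(-57)**2) - 19597 = (1872 - 185193 + 45771 + 110*3249) - 19597 = (1872 - 185193 + 45771 + 357390) - 19597 = 219840 - 19597 = 200243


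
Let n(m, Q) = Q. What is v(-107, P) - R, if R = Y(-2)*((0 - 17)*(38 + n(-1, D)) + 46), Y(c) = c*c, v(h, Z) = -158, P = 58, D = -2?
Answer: 2106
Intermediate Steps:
Y(c) = c²
R = -2264 (R = (-2)²*((0 - 17)*(38 - 2) + 46) = 4*(-17*36 + 46) = 4*(-612 + 46) = 4*(-566) = -2264)
v(-107, P) - R = -158 - 1*(-2264) = -158 + 2264 = 2106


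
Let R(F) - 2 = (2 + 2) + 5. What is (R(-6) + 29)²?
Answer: 1600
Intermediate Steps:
R(F) = 11 (R(F) = 2 + ((2 + 2) + 5) = 2 + (4 + 5) = 2 + 9 = 11)
(R(-6) + 29)² = (11 + 29)² = 40² = 1600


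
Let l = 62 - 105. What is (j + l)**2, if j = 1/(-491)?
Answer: 445800996/241081 ≈ 1849.2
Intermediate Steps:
j = -1/491 ≈ -0.0020367
l = -43
(j + l)**2 = (-1/491 - 43)**2 = (-21114/491)**2 = 445800996/241081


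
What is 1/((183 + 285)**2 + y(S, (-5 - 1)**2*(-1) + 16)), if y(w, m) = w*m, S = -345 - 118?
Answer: 1/228284 ≈ 4.3805e-6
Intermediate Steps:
S = -463
y(w, m) = m*w
1/((183 + 285)**2 + y(S, (-5 - 1)**2*(-1) + 16)) = 1/((183 + 285)**2 + ((-5 - 1)**2*(-1) + 16)*(-463)) = 1/(468**2 + ((-6)**2*(-1) + 16)*(-463)) = 1/(219024 + (36*(-1) + 16)*(-463)) = 1/(219024 + (-36 + 16)*(-463)) = 1/(219024 - 20*(-463)) = 1/(219024 + 9260) = 1/228284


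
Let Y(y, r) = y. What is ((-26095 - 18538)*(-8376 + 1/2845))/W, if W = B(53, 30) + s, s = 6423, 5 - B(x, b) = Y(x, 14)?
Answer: 1063591848127/18136875 ≈ 58643.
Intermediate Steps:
B(x, b) = 5 - x
W = 6375 (W = (5 - 1*53) + 6423 = (5 - 53) + 6423 = -48 + 6423 = 6375)
((-26095 - 18538)*(-8376 + 1/2845))/W = ((-26095 - 18538)*(-8376 + 1/2845))/6375 = -44633*(-8376 + 1/2845)*(1/6375) = -44633*(-23829719/2845)*(1/6375) = (1063591848127/2845)*(1/6375) = 1063591848127/18136875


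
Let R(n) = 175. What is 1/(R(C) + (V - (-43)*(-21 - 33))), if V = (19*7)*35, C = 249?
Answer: 1/2508 ≈ 0.00039872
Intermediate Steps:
V = 4655 (V = 133*35 = 4655)
1/(R(C) + (V - (-43)*(-21 - 33))) = 1/(175 + (4655 - (-43)*(-21 - 33))) = 1/(175 + (4655 - (-43)*(-54))) = 1/(175 + (4655 - 1*2322)) = 1/(175 + (4655 - 2322)) = 1/(175 + 2333) = 1/2508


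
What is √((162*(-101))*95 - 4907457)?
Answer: 3*I*√717983 ≈ 2542.0*I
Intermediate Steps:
√((162*(-101))*95 - 4907457) = √(-16362*95 - 4907457) = √(-1554390 - 4907457) = √(-6461847) = 3*I*√717983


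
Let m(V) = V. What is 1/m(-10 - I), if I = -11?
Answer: 1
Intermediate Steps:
1/m(-10 - I) = 1/(-10 - 1*(-11)) = 1/(-10 + 11) = 1/1 = 1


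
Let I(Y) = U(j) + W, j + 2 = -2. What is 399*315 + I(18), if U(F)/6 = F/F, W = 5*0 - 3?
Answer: 125688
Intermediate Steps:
j = -4 (j = -2 - 2 = -4)
W = -3 (W = 0 - 3 = -3)
U(F) = 6 (U(F) = 6*(F/F) = 6*1 = 6)
I(Y) = 3 (I(Y) = 6 - 3 = 3)
399*315 + I(18) = 399*315 + 3 = 125685 + 3 = 125688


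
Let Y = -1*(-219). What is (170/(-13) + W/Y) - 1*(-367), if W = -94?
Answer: 1006397/2847 ≈ 353.49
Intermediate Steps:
Y = 219
(170/(-13) + W/Y) - 1*(-367) = (170/(-13) - 94/219) - 1*(-367) = (170*(-1/13) - 94*1/219) + 367 = (-170/13 - 94/219) + 367 = -38452/2847 + 367 = 1006397/2847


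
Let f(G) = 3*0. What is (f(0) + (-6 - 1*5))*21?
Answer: -231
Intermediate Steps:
f(G) = 0
(f(0) + (-6 - 1*5))*21 = (0 + (-6 - 1*5))*21 = (0 + (-6 - 5))*21 = (0 - 11)*21 = -11*21 = -231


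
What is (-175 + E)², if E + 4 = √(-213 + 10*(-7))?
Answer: (179 - I*√283)² ≈ 31758.0 - 6022.5*I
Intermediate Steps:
E = -4 + I*√283 (E = -4 + √(-213 + 10*(-7)) = -4 + √(-213 - 70) = -4 + √(-283) = -4 + I*√283 ≈ -4.0 + 16.823*I)
(-175 + E)² = (-175 + (-4 + I*√283))² = (-179 + I*√283)²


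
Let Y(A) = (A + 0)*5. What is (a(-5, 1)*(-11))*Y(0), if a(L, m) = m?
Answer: 0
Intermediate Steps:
Y(A) = 5*A (Y(A) = A*5 = 5*A)
(a(-5, 1)*(-11))*Y(0) = (1*(-11))*(5*0) = -11*0 = 0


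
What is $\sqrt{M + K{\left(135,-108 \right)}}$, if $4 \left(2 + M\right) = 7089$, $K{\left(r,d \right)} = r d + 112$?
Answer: $\frac{i \sqrt{50791}}{2} \approx 112.68 i$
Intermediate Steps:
$K{\left(r,d \right)} = 112 + d r$ ($K{\left(r,d \right)} = d r + 112 = 112 + d r$)
$M = \frac{7081}{4}$ ($M = -2 + \frac{1}{4} \cdot 7089 = -2 + \frac{7089}{4} = \frac{7081}{4} \approx 1770.3$)
$\sqrt{M + K{\left(135,-108 \right)}} = \sqrt{\frac{7081}{4} + \left(112 - 14580\right)} = \sqrt{\frac{7081}{4} - 14468} = \sqrt{- \frac{50791}{4}} = \frac{i \sqrt{50791}}{2}$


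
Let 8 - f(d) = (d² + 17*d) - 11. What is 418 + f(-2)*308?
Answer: 15510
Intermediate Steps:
f(d) = 19 - d² - 17*d (f(d) = 8 - ((d² + 17*d) - 11) = 8 - (-11 + d² + 17*d) = 8 + (11 - d² - 17*d) = 19 - d² - 17*d)
418 + f(-2)*308 = 418 + (19 - 1*(-2)² - 17*(-2))*308 = 418 + (19 - 1*4 + 34)*308 = 418 + (19 - 4 + 34)*308 = 418 + 49*308 = 418 + 15092 = 15510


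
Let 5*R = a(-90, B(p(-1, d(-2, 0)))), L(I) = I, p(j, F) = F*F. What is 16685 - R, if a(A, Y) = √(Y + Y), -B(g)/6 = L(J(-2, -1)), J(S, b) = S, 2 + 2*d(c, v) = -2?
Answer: 16685 - 2*√6/5 ≈ 16684.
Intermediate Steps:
d(c, v) = -2 (d(c, v) = -1 + (½)*(-2) = -1 - 1 = -2)
p(j, F) = F²
B(g) = 12 (B(g) = -6*(-2) = 12)
a(A, Y) = √2*√Y (a(A, Y) = √(2*Y) = √2*√Y)
R = 2*√6/5 (R = (√2*√12)/5 = (√2*(2*√3))/5 = (2*√6)/5 = 2*√6/5 ≈ 0.97980)
16685 - R = 16685 - 2*√6/5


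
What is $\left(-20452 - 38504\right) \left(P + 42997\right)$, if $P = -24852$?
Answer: $-1069756620$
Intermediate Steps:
$\left(-20452 - 38504\right) \left(P + 42997\right) = \left(-20452 - 38504\right) \left(-24852 + 42997\right) = \left(-58956\right) 18145 = -1069756620$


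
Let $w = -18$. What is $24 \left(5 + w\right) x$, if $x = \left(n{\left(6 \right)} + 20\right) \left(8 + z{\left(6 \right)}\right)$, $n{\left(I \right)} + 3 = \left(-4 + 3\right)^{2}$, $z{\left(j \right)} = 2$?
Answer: $-56160$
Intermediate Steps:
$n{\left(I \right)} = -2$ ($n{\left(I \right)} = -3 + \left(-4 + 3\right)^{2} = -3 + \left(-1\right)^{2} = -3 + 1 = -2$)
$x = 180$ ($x = \left(-2 + 20\right) \left(8 + 2\right) = 18 \cdot 10 = 180$)
$24 \left(5 + w\right) x = 24 \left(5 - 18\right) 180 = 24 \left(-13\right) 180 = \left(-312\right) 180 = -56160$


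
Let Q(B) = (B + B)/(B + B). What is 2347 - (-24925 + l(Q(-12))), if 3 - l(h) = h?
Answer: 27270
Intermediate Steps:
Q(B) = 1 (Q(B) = (2*B)/((2*B)) = (2*B)*(1/(2*B)) = 1)
l(h) = 3 - h
2347 - (-24925 + l(Q(-12))) = 2347 - (-24925 + (3 - 1*1)) = 2347 - (-24925 + (3 - 1)) = 2347 - (-24925 + 2) = 2347 - 1*(-24923) = 2347 + 24923 = 27270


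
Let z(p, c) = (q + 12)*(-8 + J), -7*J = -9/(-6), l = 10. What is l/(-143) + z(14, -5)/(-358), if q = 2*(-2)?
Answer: 20360/179179 ≈ 0.11363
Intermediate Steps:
q = -4
J = -3/14 (J = -(-9)/(7*(-6)) = -(-9)*(-1)/(7*6) = -1/7*3/2 = -3/14 ≈ -0.21429)
z(p, c) = -460/7 (z(p, c) = (-4 + 12)*(-8 - 3/14) = 8*(-115/14) = -460/7)
l/(-143) + z(14, -5)/(-358) = 10/(-143) - 460/7/(-358) = 10*(-1/143) - 460/7*(-1/358) = -10/143 + 230/1253 = 20360/179179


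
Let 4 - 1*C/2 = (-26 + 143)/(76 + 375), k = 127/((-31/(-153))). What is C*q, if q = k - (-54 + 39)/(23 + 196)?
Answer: 4786417132/1020613 ≈ 4689.8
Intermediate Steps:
k = 19431/31 (k = 127/((-31*(-1/153))) = 127/(31/153) = 127*(153/31) = 19431/31 ≈ 626.81)
C = 3374/451 (C = 8 - 2*(-26 + 143)/(76 + 375) = 8 - 234/451 = 3374/451 ≈ 7.4812)
q = 1418618/2263 (q = 19431/31 - (-54 + 39)/(23 + 196) = 19431/31 - (-15)/219 = 19431/31 - 1*(-5/73) = 19431/31 + 5/73 = 1418618/2263 ≈ 626.88)
C*q = (3374/451)*(1418618/2263) = 4786417132/1020613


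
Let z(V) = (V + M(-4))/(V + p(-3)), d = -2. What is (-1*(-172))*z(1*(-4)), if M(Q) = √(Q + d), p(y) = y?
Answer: 688/7 - 172*I*√6/7 ≈ 98.286 - 60.187*I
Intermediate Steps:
M(Q) = √(-2 + Q) (M(Q) = √(Q - 2) = √(-2 + Q))
z(V) = (V + I*√6)/(-3 + V) (z(V) = (V + √(-2 - 4))/(V - 3) = (V + √(-6))/(-3 + V) = (V + I*√6)/(-3 + V))
(-1*(-172))*z(1*(-4)) = (-1*(-172))*((1*(-4) + I*√6)/(-3 + 1*(-4))) = 172*((-4 + I*√6)/(-3 - 4)) = 172*((-4 + I*√6)/(-7)) = 172*(-(-4 + I*√6)/7) = 172*(4/7 - I*√6/7) = 688/7 - 172*I*√6/7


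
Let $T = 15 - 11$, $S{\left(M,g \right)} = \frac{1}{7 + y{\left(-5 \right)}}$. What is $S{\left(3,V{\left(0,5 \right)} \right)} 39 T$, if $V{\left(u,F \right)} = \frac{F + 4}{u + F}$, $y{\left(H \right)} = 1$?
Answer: $\frac{39}{2} \approx 19.5$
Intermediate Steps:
$V{\left(u,F \right)} = \frac{4 + F}{F + u}$
$S{\left(M,g \right)} = \frac{1}{8}$ ($S{\left(M,g \right)} = \frac{1}{7 + 1} = \frac{1}{8}$)
$T = 4$
$S{\left(3,V{\left(0,5 \right)} \right)} 39 T = \frac{1}{8} \cdot 39 \cdot 4 = \frac{39}{8} \cdot 4 = \frac{39}{2}$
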